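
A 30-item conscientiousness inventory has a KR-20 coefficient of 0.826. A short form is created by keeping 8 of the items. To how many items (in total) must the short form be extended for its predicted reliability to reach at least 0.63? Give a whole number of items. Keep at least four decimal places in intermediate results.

Short-form reliability: n = 8/30 = 0.2667; r_8 = n·r/(1+(n−1)r) ≈ 0.5587
Length factor from the short form to reach 0.63: n' = 0.63(1 − 0.5587) / [0.5587(1 − 0.63)] ≈ 1.3449
Items = 1.3449 × 8 ≈ 10.76 → 11

11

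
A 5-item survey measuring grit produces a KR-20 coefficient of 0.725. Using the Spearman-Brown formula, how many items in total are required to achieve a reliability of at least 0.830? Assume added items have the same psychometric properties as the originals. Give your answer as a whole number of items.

10

Spearman-Brown solved for the length factor n:
n = r*(1 − r) / [ r (1 − r*) ]
n = [0.830 × 0.275] / [0.725 × 0.170]
n = 0.228250 / 0.123250 ≈ 1.8519
1.8519 × 5 = 9.26 → 10 items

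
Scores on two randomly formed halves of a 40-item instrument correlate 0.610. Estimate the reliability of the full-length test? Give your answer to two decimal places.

Apply the Spearman-Brown correction with n = 2:
r_full = 2(0.610) / (1 + 0.610)
r_full = 1.2200 / 1.6100 ≈ 0.7578

0.76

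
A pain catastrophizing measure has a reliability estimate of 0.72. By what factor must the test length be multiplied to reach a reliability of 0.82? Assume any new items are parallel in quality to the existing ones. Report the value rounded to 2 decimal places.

1.77

Rearranging the Spearman-Brown formula for n,
n = r_target (1 − r_old) / [ r_old (1 − r_target) ]
n = 0.82(1 − 0.72) / [0.72(1 − 0.82)]
n = 0.2296 / 0.1296 ≈ 1.7716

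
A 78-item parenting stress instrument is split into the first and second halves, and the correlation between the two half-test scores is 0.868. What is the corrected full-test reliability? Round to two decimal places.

0.93

Each half is half the length of the full test, so the full test is n = 2 times a half.
r_full = 2(0.868) / (1 + 0.868)
r_full = 1.7360 / 1.8680 ≈ 0.9293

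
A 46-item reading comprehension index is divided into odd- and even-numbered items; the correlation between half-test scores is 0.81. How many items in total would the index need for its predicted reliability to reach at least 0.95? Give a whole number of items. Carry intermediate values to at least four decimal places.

Corrected full-test reliability: r_full = 2 × 0.81 / (1 + 0.81) ≈ 0.8950
Solve Spearman-Brown for n: n = 0.95(1 − 0.8950) / [0.8950(1 − 0.95)] = 2.2291
Required items = 2.2291 × 46 = 102.54, so 103 items.

103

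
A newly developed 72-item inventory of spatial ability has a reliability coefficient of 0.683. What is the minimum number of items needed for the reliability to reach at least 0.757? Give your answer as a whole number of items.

105

n = 0.757 × (1 − 0.683) / [ 0.683 × (1 − 0.757) ]
  = 0.239969 / 0.165969 = 1.4459
1.4459 × 72 = 104.10 → 105 items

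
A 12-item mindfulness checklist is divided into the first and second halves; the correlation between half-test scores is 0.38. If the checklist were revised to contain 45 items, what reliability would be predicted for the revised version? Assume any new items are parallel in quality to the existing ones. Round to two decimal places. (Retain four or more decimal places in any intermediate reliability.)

0.82

Full-test reliability from the split-half r: r_full = 2(0.38)/(1 + 0.38) = 0.5507
Then adjust to 45 items: n = 45/12 = 3.7500
r_new = n·r_full / (1 + (n − 1)·r_full) = 2.0651 / 2.5144 ≈ 0.8213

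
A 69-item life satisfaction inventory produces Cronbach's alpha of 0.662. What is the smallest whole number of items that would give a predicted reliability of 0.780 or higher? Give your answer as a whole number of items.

Invert Spearman-Brown to solve for n:
n = r*(1 − r) / [ r (1 − r*) ]
n = 0.780 × (1 − 0.662) / [ 0.662 × (1 − 0.780) ]
  = 0.263640 / 0.145640 = 1.8102
Items needed = n × 69 = 1.8102 × 69 ≈ 124.90 → round up to 125

125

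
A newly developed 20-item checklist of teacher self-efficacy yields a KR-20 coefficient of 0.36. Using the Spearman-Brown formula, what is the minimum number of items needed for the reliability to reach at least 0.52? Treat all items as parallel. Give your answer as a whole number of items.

n = [0.52 × 0.64] / [0.36 × 0.48]
  = 0.3328 / 0.1728 = 1.9259
1.9259 × 20 = 38.52 → 39 items

39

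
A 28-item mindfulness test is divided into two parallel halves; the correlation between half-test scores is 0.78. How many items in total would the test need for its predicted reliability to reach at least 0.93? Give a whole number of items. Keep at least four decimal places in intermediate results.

r_full = 2(0.78)/(1 + 0.78) = 0.8764
Solve Spearman-Brown for n: n = 0.93(1 − 0.8764) / [0.8764(1 − 0.93)] = 1.8737
Items = 1.8737 × 28 ≈ 52.46 → 53

53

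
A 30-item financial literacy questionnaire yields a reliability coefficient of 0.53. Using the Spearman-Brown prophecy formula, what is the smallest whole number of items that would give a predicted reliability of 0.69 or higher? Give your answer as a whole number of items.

Invert Spearman-Brown to solve for n:
n = r_target (1 − r_old) / [ r_old (1 − r_target) ]
n = [0.69 × 0.47] / [0.53 × 0.31]
  = 0.3243 / 0.1643 = 1.9738
Items needed = n × 30 = 1.9738 × 30 ≈ 59.21 → round up to 60

60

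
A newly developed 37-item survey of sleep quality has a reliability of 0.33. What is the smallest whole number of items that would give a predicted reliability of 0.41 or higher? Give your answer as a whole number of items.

Rearranging the Spearman-Brown formula for n,
n = r*(1 − r) / [ r (1 − r*) ]
n = 0.41(1 − 0.33) / [0.33(1 − 0.41)]
n = 0.2747 / 0.1947 ≈ 1.4109
So the test needs 1.4109 × 37 ≈ 52.20 items; rounding up, 53.

53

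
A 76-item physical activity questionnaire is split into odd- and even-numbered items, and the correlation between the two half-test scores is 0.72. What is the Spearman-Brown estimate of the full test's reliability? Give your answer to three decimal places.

0.837

r_full = 2(0.72) / (1 + 0.72)
       = 1.4400 / 1.7200 = 0.8372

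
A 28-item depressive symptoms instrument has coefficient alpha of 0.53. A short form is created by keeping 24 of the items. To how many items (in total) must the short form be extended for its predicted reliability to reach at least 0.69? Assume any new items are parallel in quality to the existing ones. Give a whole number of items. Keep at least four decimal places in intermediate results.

56

First, r for the 24-item form: n = 24/28 = 0.8571, so r_24 = 0.8571·0.53/(1 + (0.8571 − 1)·0.53) = 0.4915
Then solve for n' with r_old = 0.4915, r_target = 0.69: n' = 0.69(1 − 0.4915)/[0.4915(1 − 0.69)] = 2.3028
Total items = 2.3028 × 24 = 55.27, rounded up to 56.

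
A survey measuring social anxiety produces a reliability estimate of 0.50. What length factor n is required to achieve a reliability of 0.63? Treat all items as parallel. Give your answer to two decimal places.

n = [0.63 × 0.50] / [0.50 × 0.37]
n = 0.3150 / 0.1850 ≈ 1.7027

1.70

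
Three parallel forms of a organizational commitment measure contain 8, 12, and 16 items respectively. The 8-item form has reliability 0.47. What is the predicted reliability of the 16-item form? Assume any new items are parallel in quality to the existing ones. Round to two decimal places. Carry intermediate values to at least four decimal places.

0.64

Only the ratio of lengths matters: n = 16/8 = 2.0000
r_{16} = n·r / (1 + (n − 1)·r) = 0.9400 / 1.4700 ≈ 0.6395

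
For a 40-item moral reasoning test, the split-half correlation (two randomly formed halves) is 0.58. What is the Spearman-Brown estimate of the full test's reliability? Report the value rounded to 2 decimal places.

r_full = 2(0.58) / (1 + 0.58)
r_full = 1.1600 / 1.5800 ≈ 0.7342

0.73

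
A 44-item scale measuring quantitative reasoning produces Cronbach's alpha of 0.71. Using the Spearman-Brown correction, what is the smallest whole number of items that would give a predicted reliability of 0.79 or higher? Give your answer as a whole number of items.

Invert Spearman-Brown to solve for n:
n = r*(1 − r) / [ r (1 − r*) ]
n = 0.79 × (1 − 0.71) / [ 0.71 × (1 − 0.79) ]
n = 0.2291 / 0.1491 ≈ 1.5366
Items needed = n × 44 = 1.5366 × 44 ≈ 67.61 → round up to 68

68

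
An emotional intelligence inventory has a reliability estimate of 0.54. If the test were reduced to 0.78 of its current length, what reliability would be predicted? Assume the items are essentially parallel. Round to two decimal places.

0.48

By Spearman-Brown, r_new = n r / (1 + (n − 1) r).
r_new = 0.78·0.54 / [1 + (0.78 − 1)·0.54]
r_new = 0.4212 / 0.8812 ≈ 0.4780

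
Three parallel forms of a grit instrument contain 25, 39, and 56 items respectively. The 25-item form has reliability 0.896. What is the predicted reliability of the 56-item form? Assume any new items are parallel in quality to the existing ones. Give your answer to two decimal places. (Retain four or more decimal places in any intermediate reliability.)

The 39-item form is not needed; work directly from the 25-item form with n = 56/25 = 2.2400.
r_{56} = n·r / (1 + (n − 1)·r) = 2.0070 / 2.1110 ≈ 0.9507

0.95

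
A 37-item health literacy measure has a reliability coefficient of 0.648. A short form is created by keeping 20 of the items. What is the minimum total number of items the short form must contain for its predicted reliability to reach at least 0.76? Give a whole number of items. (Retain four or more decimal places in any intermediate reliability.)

First, r for the 20-item form: n = 20/37 = 0.5405, so r_20 = 0.5405·0.648/(1 + (0.5405 − 1)·0.648) = 0.4987
Then solve for n' with r_old = 0.4987, r_target = 0.76: n' = 0.76(1 − 0.4987)/[0.4987(1 − 0.76)] = 3.1832
Items = 3.1832 × 20 ≈ 63.66 → 64

64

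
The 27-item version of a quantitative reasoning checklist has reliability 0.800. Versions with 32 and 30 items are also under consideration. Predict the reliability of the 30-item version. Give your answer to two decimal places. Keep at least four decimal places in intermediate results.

Only the ratio of lengths matters: n = 30/27 = 1.1111
r_{30} = n·r / (1 + (n − 1)·r) = 0.8889 / 1.0889 ≈ 0.8163

0.82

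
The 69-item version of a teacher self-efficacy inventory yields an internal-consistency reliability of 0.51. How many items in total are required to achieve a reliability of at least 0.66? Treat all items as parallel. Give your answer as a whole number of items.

Spearman-Brown solved for the length factor n:
n = r*(1 − r) / [ r (1 − r*) ]
n = 0.66 × (1 − 0.51) / [ 0.51 × (1 − 0.66) ]
  = 0.3234 / 0.1734 = 1.8651
Items needed = n × 69 = 1.8651 × 69 ≈ 128.69 → round up to 129

129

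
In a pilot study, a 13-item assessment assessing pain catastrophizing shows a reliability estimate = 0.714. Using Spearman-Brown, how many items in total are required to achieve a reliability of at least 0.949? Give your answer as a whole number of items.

n = 0.949 × (1 − 0.714) / [ 0.714 × (1 − 0.949) ]
n = 0.271414 / 0.036414 ≈ 7.4536
Items needed = n × 13 = 7.4536 × 13 ≈ 96.90 → round up to 97

97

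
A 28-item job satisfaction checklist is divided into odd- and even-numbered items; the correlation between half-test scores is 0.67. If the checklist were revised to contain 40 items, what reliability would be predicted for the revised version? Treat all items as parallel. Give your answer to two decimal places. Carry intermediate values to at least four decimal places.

0.85

Spearman-Brown correction (n = 2): r_full = 2·0.67/(1 + 0.67) = 0.8024
Length factor from 28 to 40 items: n = 40/28 = 1.4286
r_new = n·r_full / (1 + (n − 1)·r_full) = 1.1463 / 1.3439 ≈ 0.8530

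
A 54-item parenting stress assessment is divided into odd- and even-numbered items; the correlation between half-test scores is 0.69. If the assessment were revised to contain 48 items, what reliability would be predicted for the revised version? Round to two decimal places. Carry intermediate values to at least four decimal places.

Full-test reliability from the split-half r: r_full = 2(0.69)/(1 + 0.69) = 0.8166
Length factor from 54 to 48 items: n = 48/54 = 0.8889
r_new = n·r_full / (1 + (n − 1)·r_full) = 0.7259 / 0.9093 ≈ 0.7983

0.80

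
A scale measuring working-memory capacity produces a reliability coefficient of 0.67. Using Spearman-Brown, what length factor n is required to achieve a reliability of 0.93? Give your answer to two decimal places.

6.54

Rearranging the Spearman-Brown formula for n,
n = r*(1 − r) / [ r (1 − r*) ]
n = 0.93(1 − 0.67) / [0.67(1 − 0.93)]
n = 0.3069 / 0.0469 ≈ 6.5437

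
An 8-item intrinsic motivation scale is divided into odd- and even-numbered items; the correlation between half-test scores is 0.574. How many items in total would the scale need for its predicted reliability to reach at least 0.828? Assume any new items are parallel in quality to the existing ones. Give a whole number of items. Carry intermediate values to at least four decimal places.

15

r_full = 2(0.574)/(1 + 0.574) = 0.7294
Solve Spearman-Brown for n: n = 0.828(1 − 0.7294) / [0.7294(1 − 0.828)] = 1.7859
Items = 1.7859 × 8 ≈ 14.29 → 15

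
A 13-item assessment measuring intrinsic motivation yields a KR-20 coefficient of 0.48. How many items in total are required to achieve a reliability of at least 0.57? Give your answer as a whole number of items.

19

n = 0.57(1 − 0.48) / [0.48(1 − 0.57)]
n = 0.2964 / 0.2064 ≈ 1.4360
1.4360 × 13 = 18.67 → 19 items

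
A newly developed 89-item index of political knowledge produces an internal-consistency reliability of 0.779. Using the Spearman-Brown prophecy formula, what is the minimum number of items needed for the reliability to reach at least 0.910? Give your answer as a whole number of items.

Invert Spearman-Brown to solve for n:
n = r*(1 − r) / [ r (1 − r*) ]
n = [0.910 × 0.221] / [0.779 × 0.090]
n = 0.201110 / 0.070110 ≈ 2.8685
Items needed = n × 89 = 2.8685 × 89 ≈ 255.30 → round up to 256

256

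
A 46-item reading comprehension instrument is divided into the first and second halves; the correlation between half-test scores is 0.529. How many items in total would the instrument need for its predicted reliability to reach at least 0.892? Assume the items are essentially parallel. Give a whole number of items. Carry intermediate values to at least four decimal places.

r_full = 2(0.529)/(1 + 0.529) = 0.6920
n = r_tgt(1 − r_full) / [r_full(1 − r_tgt)] = 0.892 × 0.3080 / (0.6920 × 0.108) ≈ 3.6761
Required items = 3.6761 × 46 = 169.10, so 170 items.

170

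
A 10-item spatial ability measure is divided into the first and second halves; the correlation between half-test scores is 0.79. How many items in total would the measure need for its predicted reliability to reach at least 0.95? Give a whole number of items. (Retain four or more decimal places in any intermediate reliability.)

26

Corrected full-test reliability: r_full = 2 × 0.79 / (1 + 0.79) ≈ 0.8827
Solve Spearman-Brown for n: n = 0.95(1 − 0.8827) / [0.8827(1 − 0.95)] = 2.5249
Items = 2.5249 × 10 ≈ 25.25 → 26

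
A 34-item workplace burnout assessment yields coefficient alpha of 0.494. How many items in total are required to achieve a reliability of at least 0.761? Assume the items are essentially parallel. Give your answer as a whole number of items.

111

Spearman-Brown solved for the length factor n:
n = r_target (1 − r_old) / [ r_old (1 − r_target) ]
n = 0.761(1 − 0.494) / [0.494(1 − 0.761)]
  = 0.385066 / 0.118066 = 3.2614
So the test needs 3.2614 × 34 ≈ 110.89 items; rounding up, 111.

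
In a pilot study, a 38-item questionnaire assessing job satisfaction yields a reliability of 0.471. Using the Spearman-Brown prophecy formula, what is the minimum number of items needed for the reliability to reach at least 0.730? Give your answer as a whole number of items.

n = 0.730(1 − 0.471) / [0.471(1 − 0.730)]
  = 0.386170 / 0.127170 = 3.0366
Items needed = n × 38 = 3.0366 × 38 ≈ 115.39 → round up to 116

116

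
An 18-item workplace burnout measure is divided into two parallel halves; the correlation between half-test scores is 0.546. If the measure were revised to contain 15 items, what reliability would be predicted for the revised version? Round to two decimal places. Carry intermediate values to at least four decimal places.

0.67

Spearman-Brown correction (n = 2): r_full = 2·0.546/(1 + 0.546) = 0.7063
Then adjust to 15 items: n = 15/18 = 0.8333
r_new = n·r_full / (1 + (n − 1)·r_full) = 0.5886 / 0.8823 ≈ 0.6671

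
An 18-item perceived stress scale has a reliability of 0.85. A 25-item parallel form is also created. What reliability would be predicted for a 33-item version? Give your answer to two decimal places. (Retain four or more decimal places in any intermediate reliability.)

0.91

Only the ratio of lengths matters: n = 33/18 = 1.8333
r_{33} = n·r / (1 + (n − 1)·r) = 1.5583 / 1.7083 ≈ 0.9122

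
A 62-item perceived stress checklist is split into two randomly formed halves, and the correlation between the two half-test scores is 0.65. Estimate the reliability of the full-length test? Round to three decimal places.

0.788

The full test is twice the length of either half (n = 2).
r_full = 2r_hh / (1 + r_hh) = 2 × 0.65 / (1 + 0.65)
       = 1.3000 / 1.6500 = 0.7879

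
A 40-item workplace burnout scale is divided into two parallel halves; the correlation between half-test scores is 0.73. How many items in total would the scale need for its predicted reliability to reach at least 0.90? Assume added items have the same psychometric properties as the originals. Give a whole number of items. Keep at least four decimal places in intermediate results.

Corrected full-test reliability: r_full = 2 × 0.73 / (1 + 0.73) ≈ 0.8439
n = r_tgt(1 − r_full) / [r_full(1 − r_tgt)] = 0.90 × 0.1561 / (0.8439 × 0.10) ≈ 1.6648
Required items = 1.6648 × 40 = 66.59, so 67 items.

67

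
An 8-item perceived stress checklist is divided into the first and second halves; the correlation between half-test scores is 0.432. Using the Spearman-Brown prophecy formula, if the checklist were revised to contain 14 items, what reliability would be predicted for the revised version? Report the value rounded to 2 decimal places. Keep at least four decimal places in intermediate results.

0.73

Full-test reliability from the split-half r: r_full = 2(0.432)/(1 + 0.432) = 0.6034
Then adjust to 14 items: n = 14/8 = 1.7500
r_new = n·r_full / (1 + (n − 1)·r_full) = 1.0560 / 1.4526 ≈ 0.7270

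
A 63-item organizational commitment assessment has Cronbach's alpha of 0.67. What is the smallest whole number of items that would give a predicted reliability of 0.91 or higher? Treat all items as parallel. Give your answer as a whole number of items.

314

Rearranging the Spearman-Brown formula for n,
n = r*(1 − r) / [ r (1 − r*) ]
n = [0.91 × 0.33] / [0.67 × 0.09]
n = 0.3003 / 0.0603 ≈ 4.9801
4.9801 × 63 = 313.75 → 314 items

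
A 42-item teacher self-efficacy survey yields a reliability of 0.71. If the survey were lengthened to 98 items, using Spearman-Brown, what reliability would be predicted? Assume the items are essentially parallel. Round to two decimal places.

0.85

n = 98/42 = 2.3333
Spearman-Brown: r_new = n·r / (1 + (n − 1)·r)
r_new = (2.3333 × 0.71) / (1 + (2.3333 − 1) × 0.71)
r_new = 1.6566 / 1.9466 ≈ 0.8510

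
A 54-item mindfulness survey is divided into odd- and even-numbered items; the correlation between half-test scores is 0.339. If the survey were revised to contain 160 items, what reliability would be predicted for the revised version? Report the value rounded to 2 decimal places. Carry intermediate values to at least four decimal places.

0.75

Spearman-Brown correction (n = 2): r_full = 2·0.339/(1 + 0.339) = 0.5063
Length factor from 54 to 160 items: n = 160/54 = 2.9630
r_new = n·r_full / (1 + (n − 1)·r_full) = 1.5002 / 1.9939 ≈ 0.7524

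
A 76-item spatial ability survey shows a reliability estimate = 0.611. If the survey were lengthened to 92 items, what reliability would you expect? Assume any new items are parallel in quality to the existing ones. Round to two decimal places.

0.66

The new length is 92/76 = 1.2105 times the old.
r_new = 1.2105·0.611 / [1 + (1.2105 − 1)·0.611]
r_new = 0.7396 / 1.1286 ≈ 0.6553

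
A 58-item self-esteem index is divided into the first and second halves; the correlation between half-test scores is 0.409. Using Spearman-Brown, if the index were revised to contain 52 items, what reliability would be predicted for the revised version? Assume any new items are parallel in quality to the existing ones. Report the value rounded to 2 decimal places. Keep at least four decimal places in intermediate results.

First correct the split-half correlation to full-test reliability: r_full = 2 × 0.409 / (1 + 0.409) ≈ 0.5806
Then adjust to 52 items: n = 52/58 = 0.8966
r_new = n·r_full / (1 + (n − 1)·r_full) = 0.5206 / 0.9400 ≈ 0.5538

0.55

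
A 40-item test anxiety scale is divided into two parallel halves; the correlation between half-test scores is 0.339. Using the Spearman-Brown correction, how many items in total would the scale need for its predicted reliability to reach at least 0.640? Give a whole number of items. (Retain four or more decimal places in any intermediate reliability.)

70

Corrected full-test reliability: r_full = 2 × 0.339 / (1 + 0.339) ≈ 0.5063
Solve Spearman-Brown for n: n = 0.640(1 − 0.5063) / [0.5063(1 − 0.640)] = 1.7335
Items = 1.7335 × 40 ≈ 69.34 → 70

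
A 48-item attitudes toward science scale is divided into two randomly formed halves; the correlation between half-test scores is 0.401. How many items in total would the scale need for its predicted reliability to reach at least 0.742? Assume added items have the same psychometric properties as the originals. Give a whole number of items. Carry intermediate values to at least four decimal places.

104

r_full = 2(0.401)/(1 + 0.401) = 0.5724
Solve Spearman-Brown for n: n = 0.742(1 − 0.5724) / [0.5724(1 − 0.742)] = 2.1484
Items = 2.1484 × 48 ≈ 103.12 → 104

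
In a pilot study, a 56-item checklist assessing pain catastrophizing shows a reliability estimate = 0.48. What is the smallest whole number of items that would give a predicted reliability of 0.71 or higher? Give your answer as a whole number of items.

149

Rearranging the Spearman-Brown formula for n,
n = r_target (1 − r_old) / [ r_old (1 − r_target) ]
n = 0.71(1 − 0.48) / [0.48(1 − 0.71)]
  = 0.3692 / 0.1392 = 2.6523
So the test needs 2.6523 × 56 ≈ 148.53 items; rounding up, 149.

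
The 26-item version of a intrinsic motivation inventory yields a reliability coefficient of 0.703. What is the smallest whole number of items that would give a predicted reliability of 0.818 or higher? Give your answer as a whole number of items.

50

n = 0.818 × (1 − 0.703) / [ 0.703 × (1 − 0.818) ]
  = 0.242946 / 0.127946 = 1.8988
Items needed = n × 26 = 1.8988 × 26 ≈ 49.37 → round up to 50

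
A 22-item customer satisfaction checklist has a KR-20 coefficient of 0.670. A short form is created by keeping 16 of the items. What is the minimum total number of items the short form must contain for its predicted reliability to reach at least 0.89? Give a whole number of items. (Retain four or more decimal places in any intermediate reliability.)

First, r for the 16-item form: n = 16/22 = 0.7273, so r_16 = 0.7273·0.670/(1 + (0.7273 − 1)·0.670) = 0.5962
Length factor from the short form to reach 0.89: n' = 0.89(1 − 0.5962) / [0.5962(1 − 0.89)] ≈ 5.4799
Total items = 5.4799 × 16 = 87.68, rounded up to 88.

88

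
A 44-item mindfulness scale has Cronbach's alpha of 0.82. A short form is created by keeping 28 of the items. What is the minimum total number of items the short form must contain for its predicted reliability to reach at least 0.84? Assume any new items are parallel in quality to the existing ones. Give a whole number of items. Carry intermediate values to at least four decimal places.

Short-form reliability: n = 28/44 = 0.6364; r_28 = n·r/(1+(n−1)r) ≈ 0.7435
Length factor from the short form to reach 0.84: n' = 0.84(1 − 0.7435) / [0.7435(1 − 0.84)] ≈ 1.8112
Total items = 1.8112 × 28 = 50.71, rounded up to 51.

51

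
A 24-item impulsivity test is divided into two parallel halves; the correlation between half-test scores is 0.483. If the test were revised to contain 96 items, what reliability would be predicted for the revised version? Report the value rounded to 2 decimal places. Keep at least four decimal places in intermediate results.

Spearman-Brown correction (n = 2): r_full = 2·0.483/(1 + 0.483) = 0.6514
Then adjust to 96 items: n = 96/24 = 4.0000
r_new = n·r_full / (1 + (n − 1)·r_full) = 2.6056 / 2.9542 ≈ 0.8820

0.88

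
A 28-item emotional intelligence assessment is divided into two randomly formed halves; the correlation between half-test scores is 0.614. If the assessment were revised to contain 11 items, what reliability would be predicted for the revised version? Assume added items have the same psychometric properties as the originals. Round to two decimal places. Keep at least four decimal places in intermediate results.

0.56

Full-test reliability from the split-half r: r_full = 2(0.614)/(1 + 0.614) = 0.7608
Length factor from 28 to 11 items: n = 11/28 = 0.3929
r_new = n·r_full / (1 + (n − 1)·r_full) = 0.2989 / 0.5381 ≈ 0.5555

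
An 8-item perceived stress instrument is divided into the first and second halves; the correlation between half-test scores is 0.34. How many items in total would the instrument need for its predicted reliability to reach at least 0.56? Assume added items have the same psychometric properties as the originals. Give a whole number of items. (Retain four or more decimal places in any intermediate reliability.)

Corrected full-test reliability: r_full = 2 × 0.34 / (1 + 0.34) ≈ 0.5075
n = r_tgt(1 − r_full) / [r_full(1 − r_tgt)] = 0.56 × 0.4925 / (0.5075 × 0.44) ≈ 1.2351
Required items = 1.2351 × 8 = 9.88, so 10 items.

10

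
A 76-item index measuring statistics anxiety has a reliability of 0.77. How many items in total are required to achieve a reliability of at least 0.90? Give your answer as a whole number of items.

Invert Spearman-Brown to solve for n:
n = r_target (1 − r_old) / [ r_old (1 − r_target) ]
n = 0.90 × (1 − 0.77) / [ 0.77 × (1 − 0.90) ]
n = 0.2070 / 0.0770 ≈ 2.6883
2.6883 × 76 = 204.31 → 205 items

205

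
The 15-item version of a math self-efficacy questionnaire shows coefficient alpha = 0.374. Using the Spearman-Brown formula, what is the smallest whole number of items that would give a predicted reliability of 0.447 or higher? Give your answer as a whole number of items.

21

Spearman-Brown solved for the length factor n:
n = r_target (1 − r_old) / [ r_old (1 − r_target) ]
n = [0.447 × 0.626] / [0.374 × 0.553]
n = 0.279822 / 0.206822 ≈ 1.3530
Items needed = n × 15 = 1.3530 × 15 ≈ 20.29 → round up to 21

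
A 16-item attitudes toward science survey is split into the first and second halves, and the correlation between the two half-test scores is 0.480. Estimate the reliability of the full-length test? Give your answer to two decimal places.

0.65

r_full = 2r_hh / (1 + r_hh) = 2 × 0.480 / (1 + 0.480)
       = 0.9600 / 1.4800 = 0.6486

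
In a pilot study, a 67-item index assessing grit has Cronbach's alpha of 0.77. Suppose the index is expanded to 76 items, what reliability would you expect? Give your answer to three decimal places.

0.792

The new length is 76/67 = 1.1343 times the old.
r_new = 1.1343·0.77 / [1 + (1.1343 − 1)·0.77]
     = 0.8734 / 1.1034 = 0.7916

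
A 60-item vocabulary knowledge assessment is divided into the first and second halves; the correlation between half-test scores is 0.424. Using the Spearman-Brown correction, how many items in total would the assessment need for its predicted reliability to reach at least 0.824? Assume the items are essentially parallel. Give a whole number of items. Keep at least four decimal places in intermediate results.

191

r_full = 2(0.424)/(1 + 0.424) = 0.5955
Solve Spearman-Brown for n: n = 0.824(1 − 0.5955) / [0.5955(1 − 0.824)] = 3.1802
Items = 3.1802 × 60 ≈ 190.81 → 191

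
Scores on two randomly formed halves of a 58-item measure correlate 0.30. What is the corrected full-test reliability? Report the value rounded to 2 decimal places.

Apply the Spearman-Brown correction with n = 2:
r_full = 2(0.30) / (1 + 0.30)
       = 0.6000 / 1.3000 = 0.4615

0.46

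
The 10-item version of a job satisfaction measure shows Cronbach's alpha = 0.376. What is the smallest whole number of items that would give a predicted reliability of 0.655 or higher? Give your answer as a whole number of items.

Rearranging the Spearman-Brown formula for n,
n = r*(1 − r) / [ r (1 − r*) ]
n = 0.655(1 − 0.376) / [0.376(1 − 0.655)]
  = 0.408720 / 0.129720 = 3.1508
Items needed = n × 10 = 3.1508 × 10 ≈ 31.51 → round up to 32

32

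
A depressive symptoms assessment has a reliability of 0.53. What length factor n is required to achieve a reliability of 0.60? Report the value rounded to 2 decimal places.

n = 0.60(1 − 0.53) / [0.53(1 − 0.60)]
n = 0.2820 / 0.2120 ≈ 1.3302

1.33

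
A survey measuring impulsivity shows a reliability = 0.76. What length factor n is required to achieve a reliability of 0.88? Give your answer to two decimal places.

2.32

n = 0.88(1 − 0.76) / [0.76(1 − 0.88)]
n = 0.2112 / 0.0912 ≈ 2.3158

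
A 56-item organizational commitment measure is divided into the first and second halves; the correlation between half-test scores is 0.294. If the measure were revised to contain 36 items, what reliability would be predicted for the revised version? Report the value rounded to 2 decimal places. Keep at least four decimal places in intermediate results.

First correct the split-half correlation to full-test reliability: r_full = 2 × 0.294 / (1 + 0.294) ≈ 0.4544
Length factor from 56 to 36 items: n = 36/56 = 0.6429
r_new = n·r_full / (1 + (n − 1)·r_full) = 0.2921 / 0.8377 ≈ 0.3487

0.35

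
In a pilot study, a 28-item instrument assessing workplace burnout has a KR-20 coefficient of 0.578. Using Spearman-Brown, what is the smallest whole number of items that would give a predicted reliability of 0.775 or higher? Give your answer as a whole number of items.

n = 0.775(1 − 0.578) / [0.578(1 − 0.775)]
n = 0.327050 / 0.130050 ≈ 2.5148
So the test needs 2.5148 × 28 ≈ 70.41 items; rounding up, 71.

71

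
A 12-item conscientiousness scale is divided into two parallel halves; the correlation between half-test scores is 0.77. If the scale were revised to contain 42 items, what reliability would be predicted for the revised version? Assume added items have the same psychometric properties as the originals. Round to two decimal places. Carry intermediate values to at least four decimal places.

Spearman-Brown correction (n = 2): r_full = 2·0.77/(1 + 0.77) = 0.8701
Then adjust to 42 items: n = 42/12 = 3.5000
r_new = n·r_full / (1 + (n − 1)·r_full) = 3.0454 / 3.1753 ≈ 0.9591

0.96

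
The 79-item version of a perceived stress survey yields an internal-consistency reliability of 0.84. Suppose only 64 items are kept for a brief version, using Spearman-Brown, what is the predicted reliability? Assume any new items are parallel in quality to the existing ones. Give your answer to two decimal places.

The new length is 64/79 = 0.8101 times the old.
Spearman-Brown: r_new = n·r / (1 + (n − 1)·r)
r_new = 0.8101·0.84 / [1 + (0.8101 − 1)·0.84]
r_new = 0.6805 / 0.8405 ≈ 0.8096

0.81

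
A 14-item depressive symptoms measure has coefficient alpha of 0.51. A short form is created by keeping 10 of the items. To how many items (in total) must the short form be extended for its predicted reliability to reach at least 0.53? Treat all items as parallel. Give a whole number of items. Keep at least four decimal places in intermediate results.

First, r for the 10-item form: n = 10/14 = 0.7143, so r_10 = 0.7143·0.51/(1 + (0.7143 − 1)·0.51) = 0.4264
Then solve for n' with r_old = 0.4264, r_target = 0.53: n' = 0.53(1 − 0.4264)/[0.4264(1 − 0.53)] = 1.5169
Items = 1.5169 × 10 ≈ 15.17 → 16

16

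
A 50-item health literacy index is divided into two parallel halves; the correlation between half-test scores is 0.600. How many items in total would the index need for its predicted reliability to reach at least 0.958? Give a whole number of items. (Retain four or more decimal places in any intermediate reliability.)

Corrected full-test reliability: r_full = 2 × 0.600 / (1 + 0.600) ≈ 0.7500
n = r_tgt(1 − r_full) / [r_full(1 − r_tgt)] = 0.958 × 0.2500 / (0.7500 × 0.042) ≈ 7.6032
Items = 7.6032 × 50 ≈ 380.16 → 381

381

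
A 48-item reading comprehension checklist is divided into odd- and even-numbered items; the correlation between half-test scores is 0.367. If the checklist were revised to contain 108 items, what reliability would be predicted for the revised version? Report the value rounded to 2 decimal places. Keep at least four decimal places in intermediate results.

First correct the split-half correlation to full-test reliability: r_full = 2 × 0.367 / (1 + 0.367) ≈ 0.5369
Length factor from 48 to 108 items: n = 108/48 = 2.2500
r_new = n·r_full / (1 + (n − 1)·r_full) = 1.2080 / 1.6711 ≈ 0.7229

0.72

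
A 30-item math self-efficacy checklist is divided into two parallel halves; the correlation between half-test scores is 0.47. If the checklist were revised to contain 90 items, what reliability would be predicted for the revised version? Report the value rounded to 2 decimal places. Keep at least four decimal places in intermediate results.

0.84

Spearman-Brown correction (n = 2): r_full = 2·0.47/(1 + 0.47) = 0.6395
Length factor from 30 to 90 items: n = 90/30 = 3.0000
r_new = n·r_full / (1 + (n − 1)·r_full) = 1.9185 / 2.2790 ≈ 0.8418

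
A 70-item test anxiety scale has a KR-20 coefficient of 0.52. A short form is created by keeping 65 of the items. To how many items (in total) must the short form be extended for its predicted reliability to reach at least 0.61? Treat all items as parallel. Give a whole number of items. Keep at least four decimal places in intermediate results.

102

Short-form reliability: n = 65/70 = 0.9286; r_65 = n·r/(1+(n−1)r) ≈ 0.5015
Length factor from the short form to reach 0.61: n' = 0.61(1 − 0.5015) / [0.5015(1 − 0.61)] ≈ 1.5547
Items = 1.5547 × 65 ≈ 101.06 → 102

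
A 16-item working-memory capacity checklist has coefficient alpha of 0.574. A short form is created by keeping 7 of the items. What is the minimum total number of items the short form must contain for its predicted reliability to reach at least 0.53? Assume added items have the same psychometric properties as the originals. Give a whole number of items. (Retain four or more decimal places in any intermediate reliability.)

14

First, r for the 7-item form: n = 7/16 = 0.4375, so r_7 = 0.4375·0.574/(1 + (0.4375 − 1)·0.574) = 0.3709
Then solve for n' with r_old = 0.3709, r_target = 0.53: n' = 0.53(1 − 0.3709)/[0.3709(1 − 0.53)] = 1.9127
Items = 1.9127 × 7 ≈ 13.39 → 14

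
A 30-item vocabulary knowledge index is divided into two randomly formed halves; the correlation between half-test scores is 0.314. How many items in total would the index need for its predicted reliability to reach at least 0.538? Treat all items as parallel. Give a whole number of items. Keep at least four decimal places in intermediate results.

r_full = 2(0.314)/(1 + 0.314) = 0.4779
Solve Spearman-Brown for n: n = 0.538(1 − 0.4779) / [0.4779(1 − 0.538)] = 1.2722
Items = 1.2722 × 30 ≈ 38.17 → 39

39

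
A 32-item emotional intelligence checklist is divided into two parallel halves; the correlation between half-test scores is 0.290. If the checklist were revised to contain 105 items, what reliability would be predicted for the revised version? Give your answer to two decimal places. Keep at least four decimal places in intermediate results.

First correct the split-half correlation to full-test reliability: r_full = 2 × 0.290 / (1 + 0.290) ≈ 0.4496
Then adjust to 105 items: n = 105/32 = 3.2812
r_new = n·r_full / (1 + (n − 1)·r_full) = 1.4752 / 2.0256 ≈ 0.7283

0.73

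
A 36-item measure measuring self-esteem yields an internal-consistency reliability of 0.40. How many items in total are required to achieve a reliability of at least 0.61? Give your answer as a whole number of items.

Rearranging the Spearman-Brown formula for n,
n = r*(1 − r) / [ r (1 − r*) ]
n = 0.61(1 − 0.40) / [0.40(1 − 0.61)]
  = 0.3660 / 0.1560 = 2.3462
Items needed = n × 36 = 2.3462 × 36 ≈ 84.46 → round up to 85

85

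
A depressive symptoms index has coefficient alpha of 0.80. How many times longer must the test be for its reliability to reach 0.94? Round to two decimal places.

3.92

Invert Spearman-Brown to solve for n:
n = r*(1 − r) / [ r (1 − r*) ]
n = 0.94(1 − 0.80) / [0.80(1 − 0.94)]
n = 0.1880 / 0.0480 ≈ 3.9167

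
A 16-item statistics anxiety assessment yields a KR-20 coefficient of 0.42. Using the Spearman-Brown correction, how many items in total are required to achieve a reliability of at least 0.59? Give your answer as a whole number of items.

32

n = 0.59(1 − 0.42) / [0.42(1 − 0.59)]
  = 0.3422 / 0.1722 = 1.9872
1.9872 × 16 = 31.80 → 32 items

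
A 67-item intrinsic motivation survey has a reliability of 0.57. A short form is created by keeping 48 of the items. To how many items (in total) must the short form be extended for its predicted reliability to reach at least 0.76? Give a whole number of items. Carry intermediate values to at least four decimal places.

Short-form reliability: n = 48/67 = 0.7164; r_48 = n·r/(1+(n−1)r) ≈ 0.4871
Length factor from the short form to reach 0.76: n' = 0.76(1 − 0.4871) / [0.4871(1 − 0.76)] ≈ 3.3344
Total items = 3.3344 × 48 = 160.05, rounded up to 161.

161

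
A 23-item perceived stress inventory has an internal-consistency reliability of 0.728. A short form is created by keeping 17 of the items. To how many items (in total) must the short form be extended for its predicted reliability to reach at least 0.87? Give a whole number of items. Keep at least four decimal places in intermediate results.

Short-form reliability: n = 17/23 = 0.7391; r_17 = n·r/(1+(n−1)r) ≈ 0.6642
Then solve for n' with r_old = 0.6642, r_target = 0.87: n' = 0.87(1 − 0.6642)/[0.6642(1 − 0.87)] = 3.3834
Items = 3.3834 × 17 ≈ 57.52 → 58

58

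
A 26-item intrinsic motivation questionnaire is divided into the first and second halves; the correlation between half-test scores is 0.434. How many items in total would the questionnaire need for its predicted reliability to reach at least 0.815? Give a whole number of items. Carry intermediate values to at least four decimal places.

Corrected full-test reliability: r_full = 2 × 0.434 / (1 + 0.434) ≈ 0.6053
Solve Spearman-Brown for n: n = 0.815(1 − 0.6053) / [0.6053(1 − 0.815)] = 2.8726
Required items = 2.8726 × 26 = 74.69, so 75 items.

75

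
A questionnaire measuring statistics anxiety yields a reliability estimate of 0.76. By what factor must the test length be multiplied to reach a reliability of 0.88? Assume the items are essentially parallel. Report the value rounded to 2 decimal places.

2.32

Rearranging the Spearman-Brown formula for n,
n = r*(1 − r) / [ r (1 − r*) ]
n = 0.88(1 − 0.76) / [0.76(1 − 0.88)]
n = 0.2112 / 0.0912 ≈ 2.3158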